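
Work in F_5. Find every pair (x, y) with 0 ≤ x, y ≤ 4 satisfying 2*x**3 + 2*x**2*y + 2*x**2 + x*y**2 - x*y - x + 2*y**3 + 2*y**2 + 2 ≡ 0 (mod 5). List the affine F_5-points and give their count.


Affine F_5-points: {(1, 0), (1, 2), (1, 4), (2, 4), (3, 3), (4, 3)}; count = 6.

For each of the 25 pairs (x, y) ∈ F_5², evaluate f(x, y) mod 5. Record the zeros.
  x = 0: [0↦2, 1↦1, 2↦1, 3↦4, 4↦2]  zeros at y ∈ ∅
  x = 1: [0↦0, 1↦1, 2↦0, 3↦4, 4↦0]  zeros at y ∈ {0, 2, 4}
  x = 2: [0↦4, 1↦1, 2↦3, 3↦2, 4↦0]  zeros at y ∈ {4}
  x = 3: [0↦1, 1↦3, 2↦2, 3↦0, 4↦4]  zeros at y ∈ {3}
  x = 4: [0↦3, 1↦4, 2↦4, 3↦0, 4↦4]  zeros at y ∈ {3}
Collecting zeros: affine points = {(1, 0), (1, 2), (1, 4), (2, 4), (3, 3), (4, 3)}.
Total count |C(F_5)_aff| = 6.


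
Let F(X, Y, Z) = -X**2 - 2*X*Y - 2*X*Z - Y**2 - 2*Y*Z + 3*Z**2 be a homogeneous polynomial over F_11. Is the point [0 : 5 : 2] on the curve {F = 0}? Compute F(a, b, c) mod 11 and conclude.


F(0,5,2) ≡ 0 (mod 11); P is on the curve.

Evaluate F(0, 5, 2) term-by-term (mod 11).
  -X**2 ↦ -1·0·1·1 = 0
  -2*X*Y ↦ -2·0·5·1 = 0
  -2*X*Z ↦ -2·0·1·2 = 0
  -Y**2 ↦ -1·1·25·1 = -25
  -2*Y*Z ↦ -2·1·5·2 = -20
  3*Z**2 ↦ 3·1·1·4 = 12
Sum: F(0, 5, 2) = (0) + (0) + (0) + (-25) + (-20) + (12) = -33.
Reducing mod 11: -33 ≡ 0 (mod 11).
Since F(a, b, c) ≡ 0 (mod 11), P lies on the curve.


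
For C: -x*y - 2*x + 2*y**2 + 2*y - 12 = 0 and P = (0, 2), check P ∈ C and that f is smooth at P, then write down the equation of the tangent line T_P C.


Tangent line at P: -4*x + 10*y - 20 = 0.

Step 1: f(0, 2) = 0, so P lies on C.
Step 2: partial derivatives
  f_x(x, y) = -y - 2, f_y(x, y) = -x + 4*y + 2.
  f_x(P) = -4, f_y(P) = 10 (gradient nonzero, so P is smooth).
Step 3: tangent line at P: -4·(x − 0) + 10·(y − 2) = 0.
Expanding: -4*x + 10*y - 20 = 0.


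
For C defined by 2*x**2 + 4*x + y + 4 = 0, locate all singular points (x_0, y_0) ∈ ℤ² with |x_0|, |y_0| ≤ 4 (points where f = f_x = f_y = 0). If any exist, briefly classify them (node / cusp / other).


No singular points in the scanned grid; C is smooth there.

Compute partial derivatives:
  f_x = 4*x + 4.
  f_y = 1.
f_y = 1 is a nonzero constant, so f_y never vanishes: no point (x, y) can satisfy f = f_x = f_y = 0. In particular no (x, y) ∈ {−4, ..., 4}² is singular; the curve is smooth.


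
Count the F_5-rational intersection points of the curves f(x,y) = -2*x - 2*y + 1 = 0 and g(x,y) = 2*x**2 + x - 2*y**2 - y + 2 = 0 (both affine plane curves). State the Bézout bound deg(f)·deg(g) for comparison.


Common zeros: {(1, 2)}; count = 1; Bézout bound = 2.

deg(f) = 1, deg(g) = 2, so Bézout bound = 2.
Scan x ∈ F_5. For each x, list the y ∈ F_5 with f(x, y) ≡ 0 and those with g(x, y) ≡ 0 (mod 5); the common zeros in that column are the intersection.
  x = 0: f ≡ 0 at y ∈ {3}; g ≡ 0 at y ∈ ∅; common: ∅.
  x = 1: f ≡ 0 at y ∈ {2}; g ≡ 0 at y ∈ {0, 2}; common: {2}.
  x = 2: f ≡ 0 at y ∈ {1}; g ≡ 0 at y ∈ ∅; common: ∅.
  x = 3: f ≡ 0 at y ∈ {0}; g ≡ 0 at y ∈ {1}; common: ∅.
  x = 4: f ≡ 0 at y ∈ {4}; g ≡ 0 at y ∈ {1}; common: ∅.
Collecting: common zeros = {(1, 2)}, so the count is 1.
Comparison with the Bézout bound: 1 ≤ 2 = deg(f)·deg(g), as expected for curves with no common component (the affine F_5-count falls short of the bound because intersections may lie at infinity, over extension fields, or carry multiplicity).


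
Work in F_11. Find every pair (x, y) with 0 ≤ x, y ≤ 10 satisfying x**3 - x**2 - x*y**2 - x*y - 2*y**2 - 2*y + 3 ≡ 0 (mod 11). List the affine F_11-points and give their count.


Affine F_11-points: {(1, 3), (1, 7), (3, 1), (3, 9), (7, 0), (7, 10), (8, 0), (8, 10), (10, 3), (10, 7)}; count = 10.

For each of the 121 pairs (x, y) ∈ F_11², evaluate f(x, y) mod 11. Record the zeros.
  x = 0: [0↦3, 1↦10, 2↦2, 3↦1, 4↦7, 5↦9, 6↦7, 7↦1, 8↦2, 9↦10, 10↦3]  zeros at y ∈ ∅
  x = 1: [0↦3, 1↦8, 2↦7, 3↦0, 4↦9, 5↦1, 6↦9, 7↦0, 8↦7, 9↦8, 10↦3]  zeros at y ∈ {3, 7}
  x = 2: [0↦7, 1↦10, 2↦5, 3↦3, 4↦4, 5↦8, 6↦4, 7↦3, 8↦5, 9↦10, 10↦7]  zeros at y ∈ ∅
  x = 3: [0↦10, 1↦0, 2↦2, 3↦5, 4↦9, 5↦3, 6↦9, 7↦5, 8↦2, 9↦0, 10↦10]  zeros at y ∈ {1, 9}
  x = 4: [0↦7, 1↦6, 2↦4, 3↦1, 4↦8, 5↦3, 6↦8, 7↦1, 8↦4, 9↦6, 10↦7]  zeros at y ∈ ∅
  x = 5: [0↦4, 1↦1, 2↦6, 3↦8, 4↦7, 5↦3, 6↦7, 7↦8, 8↦6, 9↦1, 10↦4]  zeros at y ∈ ∅
  x = 6: [0↦7, 1↦2, 2↦3, 3↦10, 4↦1, 5↦9, 6↦1, 7↦10, 8↦3, 9↦2, 10↦7]  zeros at y ∈ ∅
  x = 7: [0↦0, 1↦4, 2↦1, 3↦2, 4↦7, 5↦5, 6↦7, 7↦2, 8↦1, 9↦4, 10↦0]  zeros at y ∈ {0, 10}
  x = 8: [0↦0, 1↦2, 2↦6, 3↦1, 4↦9, 5↦8, 6↦9, 7↦1, 8↦6, 9↦2, 10↦0]  zeros at y ∈ {0, 10}
  x = 9: [0↦2, 1↦2, 2↦2, 3↦2, 4↦2, 5↦2, 6↦2, 7↦2, 8↦2, 9↦2, 10↦2]  zeros at y ∈ ∅
  x = 10: [0↦1, 1↦10, 2↦6, 3↦0, 4↦3, 5↦4, 6↦3, 7↦0, 8↦6, 9↦10, 10↦1]  zeros at y ∈ {3, 7}
Collecting zeros: affine points = {(1, 3), (1, 7), (3, 1), (3, 9), (7, 0), (7, 10), (8, 0), (8, 10), (10, 3), (10, 7)}.
Total count |C(F_11)_aff| = 10.


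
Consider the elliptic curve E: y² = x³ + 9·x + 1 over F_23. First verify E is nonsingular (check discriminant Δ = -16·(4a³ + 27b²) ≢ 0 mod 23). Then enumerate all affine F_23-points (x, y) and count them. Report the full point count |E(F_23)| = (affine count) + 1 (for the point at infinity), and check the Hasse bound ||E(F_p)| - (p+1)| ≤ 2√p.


Affine points = {(0, 1), (0, 22), (2, 2), (2, 21), (3, 3), (3, 20), (4, 3), (4, 20), (6, 8), (6, 15), (7, 4), (7, 19), (9, 11), (9, 12), (16, 3), (16, 20), (19, 4), (19, 19), (20, 4), (20, 19)}; affine count = 20; |E(F_23)| = 21.

Discriminant check: Δ ∝ 4a³ + 27b² = 4·9³ + 27·1² = 4·729 + 27·1 ≡ 22 (mod 23). Nonzero ⇒ E is nonsingular.
For each x ∈ F_23, compute rhs = x³ + 9·x + 1 mod 23, then count y ∈ F_23 with y² ≡ rhs.
  x = 0: rhs = 1, matching y values: 1, 22 (2 points).
  x = 1: rhs = 11, matching y values: none (0 points).
  x = 2: rhs = 4, matching y values: 2, 21 (2 points).
  x = 3: rhs = 9, matching y values: 3, 20 (2 points).
  x = 4: rhs = 9, matching y values: 3, 20 (2 points).
  x = 5: rhs = 10, matching y values: none (0 points).
  x = 6: rhs = 18, matching y values: 8, 15 (2 points).
  x = 7: rhs = 16, matching y values: 4, 19 (2 points).
  x = 8: rhs = 10, matching y values: none (0 points).
  x = 9: rhs = 6, matching y values: 11, 12 (2 points).
  x = 10: rhs = 10, matching y values: none (0 points).
  x = 11: rhs = 5, matching y values: none (0 points).
  x = 12: rhs = 20, matching y values: none (0 points).
  x = 13: rhs = 15, matching y values: none (0 points).
  x = 14: rhs = 19, matching y values: none (0 points).
  x = 15: rhs = 15, matching y values: none (0 points).
  x = 16: rhs = 9, matching y values: 3, 20 (2 points).
  x = 17: rhs = 7, matching y values: none (0 points).
  x = 18: rhs = 15, matching y values: none (0 points).
  x = 19: rhs = 16, matching y values: 4, 19 (2 points).
  x = 20: rhs = 16, matching y values: 4, 19 (2 points).
  x = 21: rhs = 21, matching y values: none (0 points).
  x = 22: rhs = 14, matching y values: none (0 points).
Total affine count: 20.
Full point count |E(F_23)| = 20 + 1 = 21.
Hasse bound: |21 − (23+1)| = |-3| = 3 ≤ 2√23 ≈ 9.5917 ✓.


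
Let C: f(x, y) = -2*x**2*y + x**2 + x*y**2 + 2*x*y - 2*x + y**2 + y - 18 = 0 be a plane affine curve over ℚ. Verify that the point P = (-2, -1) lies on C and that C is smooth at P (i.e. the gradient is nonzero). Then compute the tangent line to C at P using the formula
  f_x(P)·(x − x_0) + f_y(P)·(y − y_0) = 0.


Tangent line at P: -15*x - 9*y - 39 = 0.

Step 1: f(-2, -1) = 0, so P lies on C.
Step 2: partial derivatives
  f_x(x, y) = -4*x*y + 2*x + y**2 + 2*y - 2, f_y(x, y) = -2*x**2 + 2*x*y + 2*x + 2*y + 1.
  f_x(P) = -15, f_y(P) = -9 (gradient nonzero, so P is smooth).
Step 3: tangent line at P: -15·(x − -2) + -9·(y − -1) = 0.
Expanding: -15*x - 9*y - 39 = 0.


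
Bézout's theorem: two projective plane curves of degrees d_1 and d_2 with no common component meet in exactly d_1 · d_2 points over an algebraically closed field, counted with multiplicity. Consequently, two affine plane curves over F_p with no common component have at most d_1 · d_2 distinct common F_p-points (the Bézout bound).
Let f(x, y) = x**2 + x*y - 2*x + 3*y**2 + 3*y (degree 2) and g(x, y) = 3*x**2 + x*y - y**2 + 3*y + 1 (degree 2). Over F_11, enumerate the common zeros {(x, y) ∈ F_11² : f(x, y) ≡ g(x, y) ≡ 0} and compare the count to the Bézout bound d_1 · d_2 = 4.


Common zeros: {(9, 2), (10, 5)}; count = 2; Bézout bound = 4.

deg(f) = 2, deg(g) = 2, so Bézout bound = 4.
Scan x ∈ F_11. For each x, list the y ∈ F_11 with f(x, y) ≡ 0 and those with g(x, y) ≡ 0 (mod 11); the common zeros in that column are the intersection.
  x = 0: f ≡ 0 at y ∈ {0, 10}; g ≡ 0 at y ∈ ∅; common: ∅.
  x = 1: f ≡ 0 at y ∈ ∅; g ≡ 0 at y ∈ ∅; common: ∅.
  x = 2: f ≡ 0 at y ∈ {0, 2}; g ≡ 0 at y ∈ {8}; common: ∅.
  x = 3: f ≡ 0 at y ∈ {10}; g ≡ 0 at y ∈ {1, 5}; common: ∅.
  x = 4: f ≡ 0 at y ∈ ∅; g ≡ 0 at y ∈ {1, 6}; common: ∅.
  x = 5: f ≡ 0 at y ∈ {3, 9}; g ≡ 0 at y ∈ {2, 6}; common: ∅.
  x = 6: f ≡ 0 at y ∈ ∅; g ≡ 0 at y ∈ {10}; common: ∅.
  x = 7: f ≡ 0 at y ∈ ∅; g ≡ 0 at y ∈ ∅; common: ∅.
  x = 8: f ≡ 0 at y ∈ ∅; g ≡ 0 at y ∈ ∅; common: ∅.
  x = 9: f ≡ 0 at y ∈ {2, 5}; g ≡ 0 at y ∈ {2, 10}; common: {2}.
  x = 10: f ≡ 0 at y ∈ {5, 9}; g ≡ 0 at y ∈ {5, 8}; common: {5}.
Collecting: common zeros = {(9, 2), (10, 5)}, so the count is 2.
Comparison with the Bézout bound: 2 ≤ 4 = deg(f)·deg(g), as expected for curves with no common component (the affine F_11-count falls short of the bound because intersections may lie at infinity, over extension fields, or carry multiplicity).


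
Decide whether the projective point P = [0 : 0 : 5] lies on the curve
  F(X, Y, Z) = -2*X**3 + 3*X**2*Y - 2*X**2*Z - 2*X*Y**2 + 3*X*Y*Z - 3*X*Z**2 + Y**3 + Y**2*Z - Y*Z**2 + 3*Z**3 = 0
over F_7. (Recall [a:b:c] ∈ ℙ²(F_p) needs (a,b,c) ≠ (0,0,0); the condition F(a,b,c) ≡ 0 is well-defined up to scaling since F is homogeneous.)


F(0,0,5) ≡ 4 (mod 7); P is NOT on the curve.

Evaluate F(0, 0, 5) term-by-term (mod 7).
  -2*X**3 ↦ -2·0·1·1 = 0
  3*X**2*Y ↦ 3·0·0·1 = 0
  -2*X**2*Z ↦ -2·0·1·5 = 0
  -2*X*Y**2 ↦ -2·0·0·1 = 0
  3*X*Y*Z ↦ 3·0·0·5 = 0
  -3*X*Z**2 ↦ -3·0·1·25 = 0
  Y**3 ↦ 1·1·0·1 = 0
  Y**2*Z ↦ 1·1·0·5 = 0
  -Y*Z**2 ↦ -1·1·0·25 = 0
  3*Z**3 ↦ 3·1·1·125 = 375
Sum: F(0, 0, 5) = (0) + (0) + (0) + (0) + (0) + (0) + (0) + (0) + (0) + (375) = 375.
Reducing mod 7: 375 ≡ 4 (mod 7).
Since F(a, b, c) ≡ 4 ≠ 0 (mod 7), P does NOT lie on the curve.


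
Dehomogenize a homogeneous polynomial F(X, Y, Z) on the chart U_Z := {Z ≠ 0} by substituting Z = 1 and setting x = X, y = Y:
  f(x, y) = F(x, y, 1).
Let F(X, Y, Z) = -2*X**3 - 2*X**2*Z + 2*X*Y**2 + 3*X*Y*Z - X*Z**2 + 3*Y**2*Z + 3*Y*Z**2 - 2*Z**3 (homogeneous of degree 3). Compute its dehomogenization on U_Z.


f(x, y) = -2*x**3 - 2*x**2 + 2*x*y**2 + 3*x*y - x + 3*y**2 + 3*y - 2

On U_Z we set Z = 1. Each monomial c·X^i·Y^j·Z^k in F becomes c·x^i·y^j·1^k = c·x^i·y^j.
Substituting Z = 1: F(X, Y, 1) = -2*x**3 - 2*x**2 + 2*x*y**2 + 3*x*y - x + 3*y**2 + 3*y - 2.
Note: deg(f) ≤ deg(F) = 3; strict inequality happens when F is divisible by Z (lost terms).


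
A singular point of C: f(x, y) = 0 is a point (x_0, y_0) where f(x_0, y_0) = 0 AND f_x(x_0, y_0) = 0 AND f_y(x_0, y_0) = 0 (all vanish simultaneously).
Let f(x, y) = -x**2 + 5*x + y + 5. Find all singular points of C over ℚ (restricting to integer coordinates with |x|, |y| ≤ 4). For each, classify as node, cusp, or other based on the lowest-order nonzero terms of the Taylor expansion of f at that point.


No singular points in the scanned grid; C is smooth there.

Compute partial derivatives:
  f_x = 5 - 2*x.
  f_y = 1.
f_y = 1 is a nonzero constant, so f_y never vanishes: no point (x, y) can satisfy f = f_x = f_y = 0. In particular no (x, y) ∈ {−4, ..., 4}² is singular; the curve is smooth.


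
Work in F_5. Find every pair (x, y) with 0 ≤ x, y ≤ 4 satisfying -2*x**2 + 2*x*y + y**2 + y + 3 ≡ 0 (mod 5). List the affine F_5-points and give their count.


Affine F_5-points: {(0, 1), (0, 3), (1, 1), (2, 0), (3, 0), (3, 3)}; count = 6.

For each of the 25 pairs (x, y) ∈ F_5², evaluate f(x, y) mod 5. Record the zeros.
  x = 0: [0↦3, 1↦0, 2↦4, 3↦0, 4↦3]  zeros at y ∈ {1, 3}
  x = 1: [0↦1, 1↦0, 2↦1, 3↦4, 4↦4]  zeros at y ∈ {1}
  x = 2: [0↦0, 1↦1, 2↦4, 3↦4, 4↦1]  zeros at y ∈ {0}
  x = 3: [0↦0, 1↦3, 2↦3, 3↦0, 4↦4]  zeros at y ∈ {0, 3}
  x = 4: [0↦1, 1↦1, 2↦3, 3↦2, 4↦3]  zeros at y ∈ ∅
Collecting zeros: affine points = {(0, 1), (0, 3), (1, 1), (2, 0), (3, 0), (3, 3)}.
Total count |C(F_5)_aff| = 6.


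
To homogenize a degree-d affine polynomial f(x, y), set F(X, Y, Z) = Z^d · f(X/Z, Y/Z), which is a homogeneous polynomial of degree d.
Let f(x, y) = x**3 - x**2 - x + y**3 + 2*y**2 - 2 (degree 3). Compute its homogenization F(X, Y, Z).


F(X, Y, Z) = X**3 - X**2*Z - X*Z**2 + Y**3 + 2*Y**2*Z - 2*Z**3

deg(f) = 3.
Substitute x = X/Z, y = Y/Z into f, then multiply by Z^3.
  monomial 1·x^3·y^0 ↦ 1·X^3·Y^0·Z^0.
  monomial -1·x^2·y^0 ↦ -1·X^2·Y^0·Z^1.
  monomial -1·x^1·y^0 ↦ -1·X^1·Y^0·Z^2.
  monomial 1·x^0·y^3 ↦ 1·X^0·Y^3·Z^0.
  monomial 2·x^0·y^2 ↦ 2·X^0·Y^2·Z^1.
  monomial -2·x^0·y^0 ↦ -2·X^0·Y^0·Z^3.
Collecting: F(X, Y, Z) = X**3 - X**2*Z - X*Z**2 + Y**3 + 2*Y**2*Z - 2*Z**3.


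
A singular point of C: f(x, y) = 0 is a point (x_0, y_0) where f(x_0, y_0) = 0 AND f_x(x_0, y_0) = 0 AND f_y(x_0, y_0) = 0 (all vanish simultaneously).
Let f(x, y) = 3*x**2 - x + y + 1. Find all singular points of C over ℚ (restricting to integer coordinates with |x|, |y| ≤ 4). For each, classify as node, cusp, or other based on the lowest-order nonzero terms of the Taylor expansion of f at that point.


No singular points in the scanned grid; C is smooth there.

Compute partial derivatives:
  f_x = 6*x - 1.
  f_y = 1.
f_y = 1 is a nonzero constant, so f_y never vanishes: no point (x, y) can satisfy f = f_x = f_y = 0. In particular no (x, y) ∈ {−4, ..., 4}² is singular; the curve is smooth.


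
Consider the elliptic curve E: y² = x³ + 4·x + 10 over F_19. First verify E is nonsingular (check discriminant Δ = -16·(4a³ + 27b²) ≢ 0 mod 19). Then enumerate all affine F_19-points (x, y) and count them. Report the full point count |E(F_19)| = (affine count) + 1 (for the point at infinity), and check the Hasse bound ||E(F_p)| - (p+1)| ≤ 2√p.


Affine points = {(2, 8), (2, 11), (3, 7), (3, 12), (7, 1), (7, 18), (10, 9), (10, 10), (11, 6), (11, 13), (12, 0), (13, 6), (13, 13), (14, 6), (14, 13), (15, 5), (15, 14), (16, 3), (16, 16), (18, 9), (18, 10)}; affine count = 21; |E(F_19)| = 22.

Discriminant check: Δ ∝ 4a³ + 27b² = 4·4³ + 27·10² = 4·64 + 27·100 ≡ 11 (mod 19). Nonzero ⇒ E is nonsingular.
For each x ∈ F_19, compute rhs = x³ + 4·x + 10 mod 19, then count y ∈ F_19 with y² ≡ rhs.
  x = 0: rhs = 10, matching y values: none (0 points).
  x = 1: rhs = 15, matching y values: none (0 points).
  x = 2: rhs = 7, matching y values: 8, 11 (2 points).
  x = 3: rhs = 11, matching y values: 7, 12 (2 points).
  x = 4: rhs = 14, matching y values: none (0 points).
  x = 5: rhs = 3, matching y values: none (0 points).
  x = 6: rhs = 3, matching y values: none (0 points).
  x = 7: rhs = 1, matching y values: 1, 18 (2 points).
  x = 8: rhs = 3, matching y values: none (0 points).
  x = 9: rhs = 15, matching y values: none (0 points).
  x = 10: rhs = 5, matching y values: 9, 10 (2 points).
  x = 11: rhs = 17, matching y values: 6, 13 (2 points).
  x = 12: rhs = 0, matching y values: 0 (1 points).
  x = 13: rhs = 17, matching y values: 6, 13 (2 points).
  x = 14: rhs = 17, matching y values: 6, 13 (2 points).
  x = 15: rhs = 6, matching y values: 5, 14 (2 points).
  x = 16: rhs = 9, matching y values: 3, 16 (2 points).
  x = 17: rhs = 13, matching y values: none (0 points).
  x = 18: rhs = 5, matching y values: 9, 10 (2 points).
Total affine count: 21.
Full point count |E(F_19)| = 21 + 1 = 22.
Hasse bound: |22 − (19+1)| = |2| = 2 ≤ 2√19 ≈ 8.7178 ✓.


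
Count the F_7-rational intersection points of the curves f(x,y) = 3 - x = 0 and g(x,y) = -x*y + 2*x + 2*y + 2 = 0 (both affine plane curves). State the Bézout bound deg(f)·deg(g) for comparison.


Common zeros: {(3, 1)}; count = 1; Bézout bound = 2.

deg(f) = 1, deg(g) = 2, so Bézout bound = 2.
Scan x ∈ F_7. For each x, list the y ∈ F_7 with f(x, y) ≡ 0 and those with g(x, y) ≡ 0 (mod 7); the common zeros in that column are the intersection.
  x = 0: f ≡ 0 at y ∈ ∅; g ≡ 0 at y ∈ {6}; common: ∅.
  x = 1: f ≡ 0 at y ∈ ∅; g ≡ 0 at y ∈ {3}; common: ∅.
  x = 2: f ≡ 0 at y ∈ ∅; g ≡ 0 at y ∈ ∅; common: ∅.
  x = 3: f ≡ 0 at y ∈ {0, 1, 2, 3, 4, 5, 6}; g ≡ 0 at y ∈ {1}; common: {1}.
  x = 4: f ≡ 0 at y ∈ ∅; g ≡ 0 at y ∈ {5}; common: ∅.
  x = 5: f ≡ 0 at y ∈ ∅; g ≡ 0 at y ∈ {4}; common: ∅.
  x = 6: f ≡ 0 at y ∈ ∅; g ≡ 0 at y ∈ {0}; common: ∅.
Collecting: common zeros = {(3, 1)}, so the count is 1.
Comparison with the Bézout bound: 1 ≤ 2 = deg(f)·deg(g), as expected for curves with no common component (the affine F_7-count falls short of the bound because intersections may lie at infinity, over extension fields, or carry multiplicity).


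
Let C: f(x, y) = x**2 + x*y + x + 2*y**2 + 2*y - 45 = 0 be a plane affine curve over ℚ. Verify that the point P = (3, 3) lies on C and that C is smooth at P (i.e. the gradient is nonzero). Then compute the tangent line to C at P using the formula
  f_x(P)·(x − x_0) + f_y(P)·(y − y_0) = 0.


Tangent line at P: 10*x + 17*y - 81 = 0.

Step 1: f(3, 3) = 0, so P lies on C.
Step 2: partial derivatives
  f_x(x, y) = 2*x + y + 1, f_y(x, y) = x + 4*y + 2.
  f_x(P) = 10, f_y(P) = 17 (gradient nonzero, so P is smooth).
Step 3: tangent line at P: 10·(x − 3) + 17·(y − 3) = 0.
Expanding: 10*x + 17*y - 81 = 0.


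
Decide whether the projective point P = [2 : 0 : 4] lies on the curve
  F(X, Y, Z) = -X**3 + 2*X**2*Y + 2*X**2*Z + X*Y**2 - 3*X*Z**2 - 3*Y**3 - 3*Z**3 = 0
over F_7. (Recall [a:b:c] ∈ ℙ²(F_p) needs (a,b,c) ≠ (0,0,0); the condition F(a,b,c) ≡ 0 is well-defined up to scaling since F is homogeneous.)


F(2,0,4) ≡ 2 (mod 7); P is NOT on the curve.

Evaluate F(2, 0, 4) term-by-term (mod 7).
  -X**3 ↦ -1·8·1·1 = -8
  2*X**2*Y ↦ 2·4·0·1 = 0
  2*X**2*Z ↦ 2·4·1·4 = 32
  X*Y**2 ↦ 1·2·0·1 = 0
  -3*X*Z**2 ↦ -3·2·1·16 = -96
  -3*Y**3 ↦ -3·1·0·1 = 0
  -3*Z**3 ↦ -3·1·1·64 = -192
Sum: F(2, 0, 4) = (-8) + (0) + (32) + (0) + (-96) + (0) + (-192) = -264.
Reducing mod 7: -264 ≡ 2 (mod 7).
Since F(a, b, c) ≡ 2 ≠ 0 (mod 7), P does NOT lie on the curve.


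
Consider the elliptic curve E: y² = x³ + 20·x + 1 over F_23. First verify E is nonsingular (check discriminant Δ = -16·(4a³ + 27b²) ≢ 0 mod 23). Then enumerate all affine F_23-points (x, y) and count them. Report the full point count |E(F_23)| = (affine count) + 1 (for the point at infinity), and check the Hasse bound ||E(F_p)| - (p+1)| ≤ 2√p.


Affine points = {(0, 1), (0, 22), (2, 7), (2, 16), (7, 1), (7, 22), (8, 11), (8, 12), (9, 6), (9, 17), (14, 9), (14, 14), (16, 1), (16, 22), (18, 11), (18, 12), (19, 8), (19, 15), (20, 11), (20, 12), (22, 7), (22, 16)}; affine count = 22; |E(F_23)| = 23.

Discriminant check: Δ ∝ 4a³ + 27b² = 4·20³ + 27·1² = 4·8000 + 27·1 ≡ 11 (mod 23). Nonzero ⇒ E is nonsingular.
For each x ∈ F_23, compute rhs = x³ + 20·x + 1 mod 23, then count y ∈ F_23 with y² ≡ rhs.
  x = 0: rhs = 1, matching y values: 1, 22 (2 points).
  x = 1: rhs = 22, matching y values: none (0 points).
  x = 2: rhs = 3, matching y values: 7, 16 (2 points).
  x = 3: rhs = 19, matching y values: none (0 points).
  x = 4: rhs = 7, matching y values: none (0 points).
  x = 5: rhs = 19, matching y values: none (0 points).
  x = 6: rhs = 15, matching y values: none (0 points).
  x = 7: rhs = 1, matching y values: 1, 22 (2 points).
  x = 8: rhs = 6, matching y values: 11, 12 (2 points).
  x = 9: rhs = 13, matching y values: 6, 17 (2 points).
  x = 10: rhs = 5, matching y values: none (0 points).
  x = 11: rhs = 11, matching y values: none (0 points).
  x = 12: rhs = 14, matching y values: none (0 points).
  x = 13: rhs = 20, matching y values: none (0 points).
  x = 14: rhs = 12, matching y values: 9, 14 (2 points).
  x = 15: rhs = 19, matching y values: none (0 points).
  x = 16: rhs = 1, matching y values: 1, 22 (2 points).
  x = 17: rhs = 10, matching y values: none (0 points).
  x = 18: rhs = 6, matching y values: 11, 12 (2 points).
  x = 19: rhs = 18, matching y values: 8, 15 (2 points).
  x = 20: rhs = 6, matching y values: 11, 12 (2 points).
  x = 21: rhs = 22, matching y values: none (0 points).
  x = 22: rhs = 3, matching y values: 7, 16 (2 points).
Total affine count: 22.
Full point count |E(F_23)| = 22 + 1 = 23.
Hasse bound: |23 − (23+1)| = |-1| = 1 ≤ 2√23 ≈ 9.5917 ✓.


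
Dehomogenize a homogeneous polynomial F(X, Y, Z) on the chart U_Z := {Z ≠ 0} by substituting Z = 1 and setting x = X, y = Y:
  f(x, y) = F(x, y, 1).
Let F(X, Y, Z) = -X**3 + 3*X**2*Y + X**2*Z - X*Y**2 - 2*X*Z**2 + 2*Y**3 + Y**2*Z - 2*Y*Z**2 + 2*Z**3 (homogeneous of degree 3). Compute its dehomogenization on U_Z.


f(x, y) = -x**3 + 3*x**2*y + x**2 - x*y**2 - 2*x + 2*y**3 + y**2 - 2*y + 2

On U_Z we set Z = 1. Each monomial c·X^i·Y^j·Z^k in F becomes c·x^i·y^j·1^k = c·x^i·y^j.
Substituting Z = 1: F(X, Y, 1) = -x**3 + 3*x**2*y + x**2 - x*y**2 - 2*x + 2*y**3 + y**2 - 2*y + 2.
Note: deg(f) ≤ deg(F) = 3; strict inequality happens when F is divisible by Z (lost terms).


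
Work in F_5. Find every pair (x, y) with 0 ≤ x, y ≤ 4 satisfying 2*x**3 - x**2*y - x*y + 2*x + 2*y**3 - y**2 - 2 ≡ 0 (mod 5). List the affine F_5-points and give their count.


Affine F_5-points: {(0, 2), (0, 4), (1, 2), (2, 3), (4, 1)}; count = 5.

For each of the 25 pairs (x, y) ∈ F_5², evaluate f(x, y) mod 5. Record the zeros.
  x = 0: [0↦3, 1↦4, 2↦0, 3↦3, 4↦0]  zeros at y ∈ {2, 4}
  x = 1: [0↦2, 1↦1, 2↦0, 3↦1, 4↦1]  zeros at y ∈ {2}
  x = 2: [0↦3, 1↦3, 2↦3, 3↦0, 4↦1]  zeros at y ∈ {3}
  x = 3: [0↦3, 1↦2, 2↦1, 3↦2, 4↦2]  zeros at y ∈ ∅
  x = 4: [0↦4, 1↦0, 2↦1, 3↦4, 4↦1]  zeros at y ∈ {1}
Collecting zeros: affine points = {(0, 2), (0, 4), (1, 2), (2, 3), (4, 1)}.
Total count |C(F_5)_aff| = 5.


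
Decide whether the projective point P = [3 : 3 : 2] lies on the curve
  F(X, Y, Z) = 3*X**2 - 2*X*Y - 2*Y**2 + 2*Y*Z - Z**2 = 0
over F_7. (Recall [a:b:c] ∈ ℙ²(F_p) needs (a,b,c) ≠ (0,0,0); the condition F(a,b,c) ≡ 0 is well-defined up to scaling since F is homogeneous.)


F(3,3,2) ≡ 6 (mod 7); P is NOT on the curve.

Evaluate F(3, 3, 2) term-by-term (mod 7).
  3*X**2 ↦ 3·9·1·1 = 27
  -2*X*Y ↦ -2·3·3·1 = -18
  -2*Y**2 ↦ -2·1·9·1 = -18
  2*Y*Z ↦ 2·1·3·2 = 12
  -Z**2 ↦ -1·1·1·4 = -4
Sum: F(3, 3, 2) = (27) + (-18) + (-18) + (12) + (-4) = -1.
Reducing mod 7: -1 ≡ 6 (mod 7).
Since F(a, b, c) ≡ 6 ≠ 0 (mod 7), P does NOT lie on the curve.


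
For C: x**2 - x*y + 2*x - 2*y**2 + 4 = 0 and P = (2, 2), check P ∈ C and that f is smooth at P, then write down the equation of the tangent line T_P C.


Tangent line at P: 4*x - 10*y + 12 = 0.

Step 1: f(2, 2) = 0, so P lies on C.
Step 2: partial derivatives
  f_x(x, y) = 2*x - y + 2, f_y(x, y) = -x - 4*y.
  f_x(P) = 4, f_y(P) = -10 (gradient nonzero, so P is smooth).
Step 3: tangent line at P: 4·(x − 2) + -10·(y − 2) = 0.
Expanding: 4*x - 10*y + 12 = 0.


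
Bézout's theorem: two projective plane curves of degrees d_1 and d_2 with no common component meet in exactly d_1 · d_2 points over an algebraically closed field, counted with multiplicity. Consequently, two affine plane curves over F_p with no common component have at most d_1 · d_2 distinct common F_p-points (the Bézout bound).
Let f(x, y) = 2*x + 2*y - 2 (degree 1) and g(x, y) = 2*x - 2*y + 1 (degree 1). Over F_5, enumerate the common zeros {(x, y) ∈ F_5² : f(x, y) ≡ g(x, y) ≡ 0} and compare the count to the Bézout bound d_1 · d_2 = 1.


Common zeros: {(4, 2)}; count = 1; Bézout bound = 1.

deg(f) = 1, deg(g) = 1, so Bézout bound = 1.
Scan x ∈ F_5. For each x, list the y ∈ F_5 with f(x, y) ≡ 0 and those with g(x, y) ≡ 0 (mod 5); the common zeros in that column are the intersection.
  x = 0: f ≡ 0 at y ∈ {1}; g ≡ 0 at y ∈ {3}; common: ∅.
  x = 1: f ≡ 0 at y ∈ {0}; g ≡ 0 at y ∈ {4}; common: ∅.
  x = 2: f ≡ 0 at y ∈ {4}; g ≡ 0 at y ∈ {0}; common: ∅.
  x = 3: f ≡ 0 at y ∈ {3}; g ≡ 0 at y ∈ {1}; common: ∅.
  x = 4: f ≡ 0 at y ∈ {2}; g ≡ 0 at y ∈ {2}; common: {2}.
Collecting: common zeros = {(4, 2)}, so the count is 1.
Comparison with the Bézout bound: 1 ≤ 1 = deg(f)·deg(g), as expected for curves with no common component (the bound is attained).


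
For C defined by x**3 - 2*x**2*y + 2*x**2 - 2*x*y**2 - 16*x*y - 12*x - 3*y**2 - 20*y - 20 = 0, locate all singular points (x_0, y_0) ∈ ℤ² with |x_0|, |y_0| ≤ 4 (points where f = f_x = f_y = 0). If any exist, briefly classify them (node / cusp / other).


Singular points: {(-2, -2)}; classification: cusp.

Compute partial derivatives:
  f_x = 3*x**2 - 4*x*y + 4*x - 2*y**2 - 16*y - 12.
  f_y = -2*x**2 - 4*x*y - 16*x - 6*y - 20.
Scan x_0 ∈ {−4, ..., 4}. For each x_0, f_y(x_0, y) is a polynomial in y; find its integer roots y ∈ {−4, ..., 4}, then test f_x and f at those candidates.
  x = -4: f_y(-4, y) = 10*y + 12; no integer root y with |y| ≤ 4.
  x = -3: f_y(-3, y) = 6*y + 10; no integer root y with |y| ≤ 4.
  x = -2: f_y(-2, y) = 2*y + 4; vanishes at y ∈ {-2}. (-2, -2): f_x = 0, f = 0 — SINGULAR.
  x = -1: f_y(-1, y) = -2*y - 6; vanishes at y ∈ {-3}. (-1, -3): f_x = 5 ≠ 0.
  x = 0: f_y(0, y) = -6*y - 20; no integer root y with |y| ≤ 4.
  x = 1: f_y(1, y) = -10*y - 38; no integer root y with |y| ≤ 4.
  x = 2: f_y(2, y) = -14*y - 60; no integer root y with |y| ≤ 4.
  x = 3: f_y(3, y) = -18*y - 86; no integer root y with |y| ≤ 4.
  x = 4: f_y(4, y) = -22*y - 116; no integer root y with |y| ≤ 4.
Only singular point on the grid: (-2, -2).
Classify: substitute x = -2 + u, y = -2 + v and expand: f = u**3 - 2*u**2*v - 2*u*v**2 + v**2.
No constant or linear terms (consistent with a singular point). Quadratic part: v**2. Cubic part: u**3 - 2*u**2*v - 2*u*v**2.
The quadratic part v**2 is a perfect square, so there is a single (double) tangent line v = 0, i.e. y = -2. Restricting the cubic part to that line (v = 0) leaves u**3 ≠ 0, so f is not divisible by v and the branch is v² ≈ -u**3 to lowest order — this is a cusp.
Classification: cusp.


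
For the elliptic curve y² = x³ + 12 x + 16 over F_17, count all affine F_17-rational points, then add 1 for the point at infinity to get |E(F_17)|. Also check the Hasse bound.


Affine points = {(0, 4), (0, 13), (4, 3), (4, 14), (6, 7), (6, 10), (7, 1), (7, 16), (11, 0), (12, 1), (12, 16), (14, 2), (14, 15), (15, 1), (15, 16)}; affine count = 15; |E(F_17)| = 16.

Discriminant check: Δ ∝ 4a³ + 27b² = 4·12³ + 27·16² = 4·1728 + 27·256 ≡ 3 (mod 17). Nonzero ⇒ E is nonsingular.
For each x ∈ F_17, compute rhs = x³ + 12·x + 16 mod 17, then count y ∈ F_17 with y² ≡ rhs.
  x = 0: rhs = 16, matching y values: 4, 13 (2 points).
  x = 1: rhs = 12, matching y values: none (0 points).
  x = 2: rhs = 14, matching y values: none (0 points).
  x = 3: rhs = 11, matching y values: none (0 points).
  x = 4: rhs = 9, matching y values: 3, 14 (2 points).
  x = 5: rhs = 14, matching y values: none (0 points).
  x = 6: rhs = 15, matching y values: 7, 10 (2 points).
  x = 7: rhs = 1, matching y values: 1, 16 (2 points).
  x = 8: rhs = 12, matching y values: none (0 points).
  x = 9: rhs = 3, matching y values: none (0 points).
  x = 10: rhs = 14, matching y values: none (0 points).
  x = 11: rhs = 0, matching y values: 0 (1 points).
  x = 12: rhs = 1, matching y values: 1, 16 (2 points).
  x = 13: rhs = 6, matching y values: none (0 points).
  x = 14: rhs = 4, matching y values: 2, 15 (2 points).
  x = 15: rhs = 1, matching y values: 1, 16 (2 points).
  x = 16: rhs = 3, matching y values: none (0 points).
Total affine count: 15.
Full point count |E(F_17)| = 15 + 1 = 16.
Hasse bound: |16 − (17+1)| = |-2| = 2 ≤ 2√17 ≈ 8.2462 ✓.


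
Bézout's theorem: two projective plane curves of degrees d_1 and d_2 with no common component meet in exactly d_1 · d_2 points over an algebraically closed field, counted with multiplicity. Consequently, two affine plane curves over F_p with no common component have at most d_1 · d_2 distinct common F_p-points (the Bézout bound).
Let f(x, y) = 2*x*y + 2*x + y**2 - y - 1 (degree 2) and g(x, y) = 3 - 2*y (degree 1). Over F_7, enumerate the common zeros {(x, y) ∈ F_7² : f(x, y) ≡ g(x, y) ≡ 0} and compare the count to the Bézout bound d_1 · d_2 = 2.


Common zeros: {(6, 5)}; count = 1; Bézout bound = 2.

deg(f) = 2, deg(g) = 1, so Bézout bound = 2.
Scan x ∈ F_7. For each x, list the y ∈ F_7 with f(x, y) ≡ 0 and those with g(x, y) ≡ 0 (mod 7); the common zeros in that column are the intersection.
  x = 0: f ≡ 0 at y ∈ ∅; g ≡ 0 at y ∈ {5}; common: ∅.
  x = 1: f ≡ 0 at y ∈ {2, 4}; g ≡ 0 at y ∈ {5}; common: ∅.
  x = 2: f ≡ 0 at y ∈ {1, 3}; g ≡ 0 at y ∈ {5}; common: ∅.
  x = 3: f ≡ 0 at y ∈ ∅; g ≡ 0 at y ∈ {5}; common: ∅.
  x = 4: f ≡ 0 at y ∈ {0}; g ≡ 0 at y ∈ {5}; common: ∅.
  x = 5: f ≡ 0 at y ∈ ∅; g ≡ 0 at y ∈ {5}; common: ∅.
  x = 6: f ≡ 0 at y ∈ {5}; g ≡ 0 at y ∈ {5}; common: {5}.
Collecting: common zeros = {(6, 5)}, so the count is 1.
Comparison with the Bézout bound: 1 ≤ 2 = deg(f)·deg(g), as expected for curves with no common component (the affine F_7-count falls short of the bound because intersections may lie at infinity, over extension fields, or carry multiplicity).


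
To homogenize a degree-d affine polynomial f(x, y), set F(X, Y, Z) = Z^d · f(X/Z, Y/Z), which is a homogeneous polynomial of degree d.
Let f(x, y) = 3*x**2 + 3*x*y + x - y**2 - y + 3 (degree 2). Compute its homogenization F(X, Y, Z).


F(X, Y, Z) = 3*X**2 + 3*X*Y + X*Z - Y**2 - Y*Z + 3*Z**2

deg(f) = 2.
Substitute x = X/Z, y = Y/Z into f, then multiply by Z^2.
  monomial 3·x^2·y^0 ↦ 3·X^2·Y^0·Z^0.
  monomial 3·x^1·y^1 ↦ 3·X^1·Y^1·Z^0.
  monomial 1·x^1·y^0 ↦ 1·X^1·Y^0·Z^1.
  monomial -1·x^0·y^2 ↦ -1·X^0·Y^2·Z^0.
  monomial -1·x^0·y^1 ↦ -1·X^0·Y^1·Z^1.
  monomial 3·x^0·y^0 ↦ 3·X^0·Y^0·Z^2.
Collecting: F(X, Y, Z) = 3*X**2 + 3*X*Y + X*Z - Y**2 - Y*Z + 3*Z**2.


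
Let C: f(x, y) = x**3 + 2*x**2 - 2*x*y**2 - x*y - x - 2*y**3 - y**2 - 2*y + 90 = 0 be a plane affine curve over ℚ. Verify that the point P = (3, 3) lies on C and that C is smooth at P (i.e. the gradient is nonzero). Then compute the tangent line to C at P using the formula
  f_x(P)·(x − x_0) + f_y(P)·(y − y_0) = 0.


Tangent line at P: 17*x - 101*y + 252 = 0.

Step 1: f(3, 3) = 0, so P lies on C.
Step 2: partial derivatives
  f_x(x, y) = 3*x**2 + 4*x - 2*y**2 - y - 1, f_y(x, y) = -4*x*y - x - 6*y**2 - 2*y - 2.
  f_x(P) = 17, f_y(P) = -101 (gradient nonzero, so P is smooth).
Step 3: tangent line at P: 17·(x − 3) + -101·(y − 3) = 0.
Expanding: 17*x - 101*y + 252 = 0.


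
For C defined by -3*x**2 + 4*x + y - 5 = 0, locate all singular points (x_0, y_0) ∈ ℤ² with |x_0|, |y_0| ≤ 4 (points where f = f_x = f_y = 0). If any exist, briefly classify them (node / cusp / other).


No singular points in the scanned grid; C is smooth there.

Compute partial derivatives:
  f_x = 4 - 6*x.
  f_y = 1.
f_y = 1 is a nonzero constant, so f_y never vanishes: no point (x, y) can satisfy f = f_x = f_y = 0. In particular no (x, y) ∈ {−4, ..., 4}² is singular; the curve is smooth.


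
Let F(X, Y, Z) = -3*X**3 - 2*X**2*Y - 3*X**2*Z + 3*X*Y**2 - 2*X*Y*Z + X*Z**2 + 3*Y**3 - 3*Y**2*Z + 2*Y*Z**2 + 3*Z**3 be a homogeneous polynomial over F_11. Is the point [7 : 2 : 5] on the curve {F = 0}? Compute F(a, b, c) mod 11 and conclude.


F(7,2,5) ≡ 6 (mod 11); P is NOT on the curve.

Evaluate F(7, 2, 5) term-by-term (mod 11).
  -3*X**3 ↦ -3·343·1·1 = -1029
  -2*X**2*Y ↦ -2·49·2·1 = -196
  -3*X**2*Z ↦ -3·49·1·5 = -735
  3*X*Y**2 ↦ 3·7·4·1 = 84
  -2*X*Y*Z ↦ -2·7·2·5 = -140
  X*Z**2 ↦ 1·7·1·25 = 175
  3*Y**3 ↦ 3·1·8·1 = 24
  -3*Y**2*Z ↦ -3·1·4·5 = -60
  2*Y*Z**2 ↦ 2·1·2·25 = 100
  3*Z**3 ↦ 3·1·1·125 = 375
Sum: F(7, 2, 5) = (-1029) + (-196) + (-735) + (84) + (-140) + (175) + (24) + (-60) + (100) + (375) = -1402.
Reducing mod 11: -1402 ≡ 6 (mod 11).
Since F(a, b, c) ≡ 6 ≠ 0 (mod 11), P does NOT lie on the curve.


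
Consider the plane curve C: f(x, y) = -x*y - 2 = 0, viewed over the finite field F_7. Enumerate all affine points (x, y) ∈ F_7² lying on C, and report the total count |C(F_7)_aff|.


Affine F_7-points: {(1, 5), (2, 6), (3, 4), (4, 3), (5, 1), (6, 2)}; count = 6.

For each of the 49 pairs (x, y) ∈ F_7², evaluate f(x, y) mod 7. Record the zeros.
  x = 0: [0↦5, 1↦5, 2↦5, 3↦5, 4↦5, 5↦5, 6↦5]  zeros at y ∈ ∅
  x = 1: [0↦5, 1↦4, 2↦3, 3↦2, 4↦1, 5↦0, 6↦6]  zeros at y ∈ {5}
  x = 2: [0↦5, 1↦3, 2↦1, 3↦6, 4↦4, 5↦2, 6↦0]  zeros at y ∈ {6}
  x = 3: [0↦5, 1↦2, 2↦6, 3↦3, 4↦0, 5↦4, 6↦1]  zeros at y ∈ {4}
  x = 4: [0↦5, 1↦1, 2↦4, 3↦0, 4↦3, 5↦6, 6↦2]  zeros at y ∈ {3}
  x = 5: [0↦5, 1↦0, 2↦2, 3↦4, 4↦6, 5↦1, 6↦3]  zeros at y ∈ {1}
  x = 6: [0↦5, 1↦6, 2↦0, 3↦1, 4↦2, 5↦3, 6↦4]  zeros at y ∈ {2}
Collecting zeros: affine points = {(1, 5), (2, 6), (3, 4), (4, 3), (5, 1), (6, 2)}.
Total count |C(F_7)_aff| = 6.


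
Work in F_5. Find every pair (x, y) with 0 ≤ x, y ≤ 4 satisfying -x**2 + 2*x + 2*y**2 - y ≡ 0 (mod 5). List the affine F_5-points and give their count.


Affine F_5-points: {(0, 0), (0, 3), (2, 0), (2, 3), (3, 4), (4, 4)}; count = 6.

For each of the 25 pairs (x, y) ∈ F_5², evaluate f(x, y) mod 5. Record the zeros.
  x = 0: [0↦0, 1↦1, 2↦1, 3↦0, 4↦3]  zeros at y ∈ {0, 3}
  x = 1: [0↦1, 1↦2, 2↦2, 3↦1, 4↦4]  zeros at y ∈ ∅
  x = 2: [0↦0, 1↦1, 2↦1, 3↦0, 4↦3]  zeros at y ∈ {0, 3}
  x = 3: [0↦2, 1↦3, 2↦3, 3↦2, 4↦0]  zeros at y ∈ {4}
  x = 4: [0↦2, 1↦3, 2↦3, 3↦2, 4↦0]  zeros at y ∈ {4}
Collecting zeros: affine points = {(0, 0), (0, 3), (2, 0), (2, 3), (3, 4), (4, 4)}.
Total count |C(F_5)_aff| = 6.


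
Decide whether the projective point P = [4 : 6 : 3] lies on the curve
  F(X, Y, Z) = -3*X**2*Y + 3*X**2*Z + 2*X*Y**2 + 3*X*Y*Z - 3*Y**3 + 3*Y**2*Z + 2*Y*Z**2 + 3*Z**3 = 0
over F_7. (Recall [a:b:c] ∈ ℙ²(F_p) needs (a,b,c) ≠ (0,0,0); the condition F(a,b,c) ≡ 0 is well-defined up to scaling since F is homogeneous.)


F(4,6,3) ≡ 1 (mod 7); P is NOT on the curve.

Evaluate F(4, 6, 3) term-by-term (mod 7).
  -3*X**2*Y ↦ -3·16·6·1 = -288
  3*X**2*Z ↦ 3·16·1·3 = 144
  2*X*Y**2 ↦ 2·4·36·1 = 288
  3*X*Y*Z ↦ 3·4·6·3 = 216
  -3*Y**3 ↦ -3·1·216·1 = -648
  3*Y**2*Z ↦ 3·1·36·3 = 324
  2*Y*Z**2 ↦ 2·1·6·9 = 108
  3*Z**3 ↦ 3·1·1·27 = 81
Sum: F(4, 6, 3) = (-288) + (144) + (288) + (216) + (-648) + (324) + (108) + (81) = 225.
Reducing mod 7: 225 ≡ 1 (mod 7).
Since F(a, b, c) ≡ 1 ≠ 0 (mod 7), P does NOT lie on the curve.


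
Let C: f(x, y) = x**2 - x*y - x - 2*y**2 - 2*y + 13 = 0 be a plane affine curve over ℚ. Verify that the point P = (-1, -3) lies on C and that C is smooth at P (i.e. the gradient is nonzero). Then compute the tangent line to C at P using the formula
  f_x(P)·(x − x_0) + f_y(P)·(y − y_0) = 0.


Tangent line at P: 11*y + 33 = 0.

Step 1: f(-1, -3) = 0, so P lies on C.
Step 2: partial derivatives
  f_x(x, y) = 2*x - y - 1, f_y(x, y) = -x - 4*y - 2.
  f_x(P) = 0, f_y(P) = 11 (gradient nonzero, so P is smooth).
Step 3: tangent line at P: 0·(x − -1) + 11·(y − -3) = 0.
Expanding: 11*y + 33 = 0.


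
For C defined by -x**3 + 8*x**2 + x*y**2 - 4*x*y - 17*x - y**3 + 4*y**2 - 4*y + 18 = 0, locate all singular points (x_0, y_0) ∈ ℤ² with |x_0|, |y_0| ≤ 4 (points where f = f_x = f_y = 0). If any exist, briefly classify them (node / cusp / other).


Singular points: {(3, 2)}; classification: node.

Compute partial derivatives:
  f_x = -3*x**2 + 16*x + y**2 - 4*y - 17.
  f_y = 2*x*y - 4*x - 3*y**2 + 8*y - 4.
Scan x_0 ∈ {−4, ..., 4}. For each x_0, f_y(x_0, y) is a polynomial in y; find its integer roots y ∈ {−4, ..., 4}, then test f_x and f at those candidates.
  x = -4: f_y(-4, y) = 12 - 3*y**2; vanishes at y ∈ {-2, 2}. (-4, -2): f_x = -117 ≠ 0; (-4, 2): f_x = -133 ≠ 0.
  x = -3: f_y(-3, y) = -3*y**2 + 2*y + 8; vanishes at y ∈ {2}. (-3, 2): f_x = -96 ≠ 0.
  x = -2: f_y(-2, y) = -3*y**2 + 4*y + 4; vanishes at y ∈ {2}. (-2, 2): f_x = -65 ≠ 0.
  x = -1: f_y(-1, y) = -3*y**2 + 6*y; vanishes at y ∈ {0, 2}. (-1, 0): f_x = -36 ≠ 0; (-1, 2): f_x = -40 ≠ 0.
  x = 0: f_y(0, y) = -3*y**2 + 8*y - 4; vanishes at y ∈ {2}. (0, 2): f_x = -21 ≠ 0.
  x = 1: f_y(1, y) = -3*y**2 + 10*y - 8; vanishes at y ∈ {2}. (1, 2): f_x = -8 ≠ 0.
  x = 2: f_y(2, y) = -3*y**2 + 12*y - 12; vanishes at y ∈ {2}. (2, 2): f_x = -1 ≠ 0.
  x = 3: f_y(3, y) = -3*y**2 + 14*y - 16; vanishes at y ∈ {2}. (3, 2): f_x = 0, f = 0 — SINGULAR.
  x = 4: f_y(4, y) = -3*y**2 + 16*y - 20; vanishes at y ∈ {2}. (4, 2): f_x = -5 ≠ 0.
Only singular point on the grid: (3, 2).
Classify: substitute x = 3 + u, y = 2 + v and expand: f = -u**3 - u**2 + u*v**2 - v**3 + v**2.
No constant or linear terms (consistent with a singular point). Quadratic part: -u**2 + v**2. Cubic part: -u**3 + u*v**2 - v**3.
The quadratic part v**2 - u**2 = (v − u)(v + u) splits into two distinct linear factors, so there are two distinct tangent lines y − 2 = ±(x − 3) — this is a node (ordinary double point).
Classification: node.


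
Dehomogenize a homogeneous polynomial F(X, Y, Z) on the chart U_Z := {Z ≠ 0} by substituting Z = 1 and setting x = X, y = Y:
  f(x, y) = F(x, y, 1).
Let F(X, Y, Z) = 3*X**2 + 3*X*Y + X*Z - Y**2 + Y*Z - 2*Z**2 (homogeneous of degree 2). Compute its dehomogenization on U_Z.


f(x, y) = 3*x**2 + 3*x*y + x - y**2 + y - 2

On U_Z we set Z = 1. Each monomial c·X^i·Y^j·Z^k in F becomes c·x^i·y^j·1^k = c·x^i·y^j.
Substituting Z = 1: F(X, Y, 1) = 3*x**2 + 3*x*y + x - y**2 + y - 2.
Note: deg(f) ≤ deg(F) = 2; strict inequality happens when F is divisible by Z (lost terms).


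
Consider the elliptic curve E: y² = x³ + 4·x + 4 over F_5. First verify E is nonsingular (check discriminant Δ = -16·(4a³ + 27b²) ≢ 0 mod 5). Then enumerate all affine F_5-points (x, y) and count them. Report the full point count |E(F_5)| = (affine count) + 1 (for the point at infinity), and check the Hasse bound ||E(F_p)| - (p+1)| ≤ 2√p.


Affine points = {(0, 2), (0, 3), (1, 2), (1, 3), (2, 0), (4, 2), (4, 3)}; affine count = 7; |E(F_5)| = 8.

Discriminant check: Δ ∝ 4a³ + 27b² = 4·4³ + 27·4² = 4·64 + 27·16 ≡ 3 (mod 5). Nonzero ⇒ E is nonsingular.
For each x ∈ F_5, compute rhs = x³ + 4·x + 4 mod 5, then count y ∈ F_5 with y² ≡ rhs.
  x = 0: rhs = 4, matching y values: 2, 3 (2 points).
  x = 1: rhs = 4, matching y values: 2, 3 (2 points).
  x = 2: rhs = 0, matching y values: 0 (1 points).
  x = 3: rhs = 3, matching y values: none (0 points).
  x = 4: rhs = 4, matching y values: 2, 3 (2 points).
Total affine count: 7.
Full point count |E(F_5)| = 7 + 1 = 8.
Hasse bound: |8 − (5+1)| = |2| = 2 ≤ 2√5 ≈ 4.4721 ✓.


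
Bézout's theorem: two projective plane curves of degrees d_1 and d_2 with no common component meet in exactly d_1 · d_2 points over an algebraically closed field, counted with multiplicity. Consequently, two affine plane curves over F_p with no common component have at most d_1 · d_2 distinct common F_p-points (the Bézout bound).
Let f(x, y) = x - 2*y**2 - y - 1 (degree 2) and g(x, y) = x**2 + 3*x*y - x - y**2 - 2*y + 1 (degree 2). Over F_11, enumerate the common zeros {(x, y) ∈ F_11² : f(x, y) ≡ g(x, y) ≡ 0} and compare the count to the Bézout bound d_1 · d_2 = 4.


Common zeros: {(4, 1)}; count = 1; Bézout bound = 4.

deg(f) = 2, deg(g) = 2, so Bézout bound = 4.
Scan x ∈ F_11. For each x, list the y ∈ F_11 with f(x, y) ≡ 0 and those with g(x, y) ≡ 0 (mod 11); the common zeros in that column are the intersection.
  x = 0: f ≡ 0 at y ∈ {2, 3}; g ≡ 0 at y ∈ ∅; common: ∅.
  x = 1: f ≡ 0 at y ∈ {0, 5}; g ≡ 0 at y ∈ {4, 8}; common: ∅.
  x = 2: f ≡ 0 at y ∈ {6, 10}; g ≡ 0 at y ∈ ∅; common: ∅.
  x = 3: f ≡ 0 at y ∈ ∅; g ≡ 0 at y ∈ {9}; common: ∅.
  x = 4: f ≡ 0 at y ∈ {1, 4}; g ≡ 0 at y ∈ {1, 9}; common: {1}.
  x = 5: f ≡ 0 at y ∈ {8}; g ≡ 0 at y ∈ {1}; common: ∅.
  x = 6: f ≡ 0 at y ∈ ∅; g ≡ 0 at y ∈ ∅; common: ∅.
  x = 7: f ≡ 0 at y ∈ {7, 9}; g ≡ 0 at y ∈ {2, 6}; common: ∅.
  x = 8: f ≡ 0 at y ∈ ∅; g ≡ 0 at y ∈ ∅; common: ∅.
  x = 9: f ≡ 0 at y ∈ ∅; g ≡ 0 at y ∈ {6, 8}; common: ∅.
  x = 10: f ≡ 0 at y ∈ ∅; g ≡ 0 at y ∈ {2, 4}; common: ∅.
Collecting: common zeros = {(4, 1)}, so the count is 1.
Comparison with the Bézout bound: 1 ≤ 4 = deg(f)·deg(g), as expected for curves with no common component (the affine F_11-count falls short of the bound because intersections may lie at infinity, over extension fields, or carry multiplicity).
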